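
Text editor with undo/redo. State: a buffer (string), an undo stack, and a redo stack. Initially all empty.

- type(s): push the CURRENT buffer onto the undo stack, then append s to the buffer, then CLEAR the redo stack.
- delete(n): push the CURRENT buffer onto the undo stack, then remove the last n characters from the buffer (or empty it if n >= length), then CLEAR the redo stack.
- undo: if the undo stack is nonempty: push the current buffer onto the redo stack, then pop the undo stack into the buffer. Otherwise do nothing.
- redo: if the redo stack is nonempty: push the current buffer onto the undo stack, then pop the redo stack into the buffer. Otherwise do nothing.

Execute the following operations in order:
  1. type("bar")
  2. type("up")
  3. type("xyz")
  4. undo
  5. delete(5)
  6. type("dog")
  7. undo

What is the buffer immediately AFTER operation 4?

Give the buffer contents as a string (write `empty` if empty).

Answer: barup

Derivation:
After op 1 (type): buf='bar' undo_depth=1 redo_depth=0
After op 2 (type): buf='barup' undo_depth=2 redo_depth=0
After op 3 (type): buf='barupxyz' undo_depth=3 redo_depth=0
After op 4 (undo): buf='barup' undo_depth=2 redo_depth=1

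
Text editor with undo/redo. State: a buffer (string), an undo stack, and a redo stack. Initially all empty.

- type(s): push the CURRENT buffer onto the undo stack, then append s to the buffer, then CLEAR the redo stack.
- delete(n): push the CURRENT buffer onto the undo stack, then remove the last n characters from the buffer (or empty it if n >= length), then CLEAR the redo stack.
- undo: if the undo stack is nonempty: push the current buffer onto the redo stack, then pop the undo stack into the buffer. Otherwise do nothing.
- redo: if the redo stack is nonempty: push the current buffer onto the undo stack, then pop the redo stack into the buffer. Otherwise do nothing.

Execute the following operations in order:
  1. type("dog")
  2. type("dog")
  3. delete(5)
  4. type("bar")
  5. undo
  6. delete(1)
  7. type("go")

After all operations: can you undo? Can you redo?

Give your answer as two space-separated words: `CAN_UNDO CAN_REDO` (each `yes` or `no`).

Answer: yes no

Derivation:
After op 1 (type): buf='dog' undo_depth=1 redo_depth=0
After op 2 (type): buf='dogdog' undo_depth=2 redo_depth=0
After op 3 (delete): buf='d' undo_depth=3 redo_depth=0
After op 4 (type): buf='dbar' undo_depth=4 redo_depth=0
After op 5 (undo): buf='d' undo_depth=3 redo_depth=1
After op 6 (delete): buf='(empty)' undo_depth=4 redo_depth=0
After op 7 (type): buf='go' undo_depth=5 redo_depth=0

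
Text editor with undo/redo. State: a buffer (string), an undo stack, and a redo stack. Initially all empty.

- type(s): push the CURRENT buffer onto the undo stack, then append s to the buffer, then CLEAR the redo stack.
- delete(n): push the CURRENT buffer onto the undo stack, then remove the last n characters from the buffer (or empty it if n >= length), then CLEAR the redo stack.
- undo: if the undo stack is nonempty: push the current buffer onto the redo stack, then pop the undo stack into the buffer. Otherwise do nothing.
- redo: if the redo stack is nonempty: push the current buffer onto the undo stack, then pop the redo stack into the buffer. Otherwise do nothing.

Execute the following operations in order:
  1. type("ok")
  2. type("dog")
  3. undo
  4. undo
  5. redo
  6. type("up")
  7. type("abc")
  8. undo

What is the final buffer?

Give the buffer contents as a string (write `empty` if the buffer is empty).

Answer: okup

Derivation:
After op 1 (type): buf='ok' undo_depth=1 redo_depth=0
After op 2 (type): buf='okdog' undo_depth=2 redo_depth=0
After op 3 (undo): buf='ok' undo_depth=1 redo_depth=1
After op 4 (undo): buf='(empty)' undo_depth=0 redo_depth=2
After op 5 (redo): buf='ok' undo_depth=1 redo_depth=1
After op 6 (type): buf='okup' undo_depth=2 redo_depth=0
After op 7 (type): buf='okupabc' undo_depth=3 redo_depth=0
After op 8 (undo): buf='okup' undo_depth=2 redo_depth=1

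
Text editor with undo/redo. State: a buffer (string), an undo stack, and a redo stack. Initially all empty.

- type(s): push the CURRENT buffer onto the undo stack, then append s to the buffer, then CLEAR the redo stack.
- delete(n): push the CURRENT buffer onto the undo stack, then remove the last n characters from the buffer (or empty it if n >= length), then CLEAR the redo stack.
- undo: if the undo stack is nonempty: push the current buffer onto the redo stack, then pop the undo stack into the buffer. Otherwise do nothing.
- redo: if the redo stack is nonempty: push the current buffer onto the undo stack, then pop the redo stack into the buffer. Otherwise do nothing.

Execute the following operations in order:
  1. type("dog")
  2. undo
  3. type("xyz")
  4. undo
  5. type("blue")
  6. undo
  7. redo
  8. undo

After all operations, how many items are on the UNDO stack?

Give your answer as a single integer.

Answer: 0

Derivation:
After op 1 (type): buf='dog' undo_depth=1 redo_depth=0
After op 2 (undo): buf='(empty)' undo_depth=0 redo_depth=1
After op 3 (type): buf='xyz' undo_depth=1 redo_depth=0
After op 4 (undo): buf='(empty)' undo_depth=0 redo_depth=1
After op 5 (type): buf='blue' undo_depth=1 redo_depth=0
After op 6 (undo): buf='(empty)' undo_depth=0 redo_depth=1
After op 7 (redo): buf='blue' undo_depth=1 redo_depth=0
After op 8 (undo): buf='(empty)' undo_depth=0 redo_depth=1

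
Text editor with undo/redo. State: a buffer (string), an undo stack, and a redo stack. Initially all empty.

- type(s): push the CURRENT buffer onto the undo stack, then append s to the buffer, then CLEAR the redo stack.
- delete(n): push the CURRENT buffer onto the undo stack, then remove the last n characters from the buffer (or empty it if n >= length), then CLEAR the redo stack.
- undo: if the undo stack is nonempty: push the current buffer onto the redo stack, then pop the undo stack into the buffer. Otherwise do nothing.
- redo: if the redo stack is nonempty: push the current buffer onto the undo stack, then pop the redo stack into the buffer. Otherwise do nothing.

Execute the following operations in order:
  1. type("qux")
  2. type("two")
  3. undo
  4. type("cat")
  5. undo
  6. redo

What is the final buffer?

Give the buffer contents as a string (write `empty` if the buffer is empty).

After op 1 (type): buf='qux' undo_depth=1 redo_depth=0
After op 2 (type): buf='quxtwo' undo_depth=2 redo_depth=0
After op 3 (undo): buf='qux' undo_depth=1 redo_depth=1
After op 4 (type): buf='quxcat' undo_depth=2 redo_depth=0
After op 5 (undo): buf='qux' undo_depth=1 redo_depth=1
After op 6 (redo): buf='quxcat' undo_depth=2 redo_depth=0

Answer: quxcat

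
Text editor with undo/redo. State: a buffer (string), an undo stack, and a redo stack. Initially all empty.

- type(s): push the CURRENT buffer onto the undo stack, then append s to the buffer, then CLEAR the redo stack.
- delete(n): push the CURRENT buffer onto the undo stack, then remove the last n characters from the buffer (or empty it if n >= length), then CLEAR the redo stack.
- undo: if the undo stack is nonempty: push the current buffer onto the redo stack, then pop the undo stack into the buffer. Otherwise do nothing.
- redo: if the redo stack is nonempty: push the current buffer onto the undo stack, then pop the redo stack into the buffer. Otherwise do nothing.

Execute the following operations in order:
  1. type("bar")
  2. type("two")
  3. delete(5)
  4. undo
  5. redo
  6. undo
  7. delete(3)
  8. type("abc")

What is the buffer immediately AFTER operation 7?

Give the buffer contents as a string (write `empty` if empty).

After op 1 (type): buf='bar' undo_depth=1 redo_depth=0
After op 2 (type): buf='bartwo' undo_depth=2 redo_depth=0
After op 3 (delete): buf='b' undo_depth=3 redo_depth=0
After op 4 (undo): buf='bartwo' undo_depth=2 redo_depth=1
After op 5 (redo): buf='b' undo_depth=3 redo_depth=0
After op 6 (undo): buf='bartwo' undo_depth=2 redo_depth=1
After op 7 (delete): buf='bar' undo_depth=3 redo_depth=0

Answer: bar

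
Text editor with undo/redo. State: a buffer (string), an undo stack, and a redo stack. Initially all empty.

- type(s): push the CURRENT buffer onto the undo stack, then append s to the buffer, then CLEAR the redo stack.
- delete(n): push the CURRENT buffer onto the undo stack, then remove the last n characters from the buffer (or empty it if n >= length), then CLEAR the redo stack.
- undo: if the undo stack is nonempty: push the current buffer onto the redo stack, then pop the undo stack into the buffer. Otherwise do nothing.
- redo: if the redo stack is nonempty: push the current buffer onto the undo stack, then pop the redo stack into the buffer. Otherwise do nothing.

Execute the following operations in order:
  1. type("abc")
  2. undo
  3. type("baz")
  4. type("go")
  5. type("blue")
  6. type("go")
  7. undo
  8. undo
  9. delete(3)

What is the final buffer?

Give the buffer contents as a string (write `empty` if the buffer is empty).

Answer: ba

Derivation:
After op 1 (type): buf='abc' undo_depth=1 redo_depth=0
After op 2 (undo): buf='(empty)' undo_depth=0 redo_depth=1
After op 3 (type): buf='baz' undo_depth=1 redo_depth=0
After op 4 (type): buf='bazgo' undo_depth=2 redo_depth=0
After op 5 (type): buf='bazgoblue' undo_depth=3 redo_depth=0
After op 6 (type): buf='bazgobluego' undo_depth=4 redo_depth=0
After op 7 (undo): buf='bazgoblue' undo_depth=3 redo_depth=1
After op 8 (undo): buf='bazgo' undo_depth=2 redo_depth=2
After op 9 (delete): buf='ba' undo_depth=3 redo_depth=0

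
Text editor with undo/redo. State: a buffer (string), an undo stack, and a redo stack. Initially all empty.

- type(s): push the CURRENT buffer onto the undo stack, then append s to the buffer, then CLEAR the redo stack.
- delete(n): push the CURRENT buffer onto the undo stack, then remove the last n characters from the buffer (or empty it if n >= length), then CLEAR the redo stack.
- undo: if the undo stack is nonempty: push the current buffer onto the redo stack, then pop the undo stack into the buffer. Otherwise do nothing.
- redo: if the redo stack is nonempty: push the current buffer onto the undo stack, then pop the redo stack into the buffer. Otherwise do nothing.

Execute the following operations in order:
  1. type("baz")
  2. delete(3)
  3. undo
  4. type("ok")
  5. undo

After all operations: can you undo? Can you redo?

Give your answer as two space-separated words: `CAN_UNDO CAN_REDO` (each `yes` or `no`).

After op 1 (type): buf='baz' undo_depth=1 redo_depth=0
After op 2 (delete): buf='(empty)' undo_depth=2 redo_depth=0
After op 3 (undo): buf='baz' undo_depth=1 redo_depth=1
After op 4 (type): buf='bazok' undo_depth=2 redo_depth=0
After op 5 (undo): buf='baz' undo_depth=1 redo_depth=1

Answer: yes yes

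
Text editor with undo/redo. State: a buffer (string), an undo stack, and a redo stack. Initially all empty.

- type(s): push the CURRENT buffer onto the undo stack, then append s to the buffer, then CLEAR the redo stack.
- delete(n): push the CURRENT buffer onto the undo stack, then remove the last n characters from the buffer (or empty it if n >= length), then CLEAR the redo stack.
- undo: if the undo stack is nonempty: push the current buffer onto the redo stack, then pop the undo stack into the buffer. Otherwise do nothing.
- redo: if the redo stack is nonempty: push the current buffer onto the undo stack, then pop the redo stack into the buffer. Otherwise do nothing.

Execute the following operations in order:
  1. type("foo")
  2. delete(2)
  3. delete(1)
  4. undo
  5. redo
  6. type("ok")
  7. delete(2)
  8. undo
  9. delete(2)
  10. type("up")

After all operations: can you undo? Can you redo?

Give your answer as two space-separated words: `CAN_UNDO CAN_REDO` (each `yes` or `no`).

Answer: yes no

Derivation:
After op 1 (type): buf='foo' undo_depth=1 redo_depth=0
After op 2 (delete): buf='f' undo_depth=2 redo_depth=0
After op 3 (delete): buf='(empty)' undo_depth=3 redo_depth=0
After op 4 (undo): buf='f' undo_depth=2 redo_depth=1
After op 5 (redo): buf='(empty)' undo_depth=3 redo_depth=0
After op 6 (type): buf='ok' undo_depth=4 redo_depth=0
After op 7 (delete): buf='(empty)' undo_depth=5 redo_depth=0
After op 8 (undo): buf='ok' undo_depth=4 redo_depth=1
After op 9 (delete): buf='(empty)' undo_depth=5 redo_depth=0
After op 10 (type): buf='up' undo_depth=6 redo_depth=0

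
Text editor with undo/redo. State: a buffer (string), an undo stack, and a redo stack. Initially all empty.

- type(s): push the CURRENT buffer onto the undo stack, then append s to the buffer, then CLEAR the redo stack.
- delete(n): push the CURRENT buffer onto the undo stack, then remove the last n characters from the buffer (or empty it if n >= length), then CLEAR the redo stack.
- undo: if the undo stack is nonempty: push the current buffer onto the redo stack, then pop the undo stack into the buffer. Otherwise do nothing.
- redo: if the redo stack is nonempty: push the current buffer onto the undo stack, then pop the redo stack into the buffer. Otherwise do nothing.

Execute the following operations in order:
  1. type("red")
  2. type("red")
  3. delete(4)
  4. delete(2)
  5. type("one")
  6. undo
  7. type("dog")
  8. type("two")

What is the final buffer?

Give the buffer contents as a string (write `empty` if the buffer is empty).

After op 1 (type): buf='red' undo_depth=1 redo_depth=0
After op 2 (type): buf='redred' undo_depth=2 redo_depth=0
After op 3 (delete): buf='re' undo_depth=3 redo_depth=0
After op 4 (delete): buf='(empty)' undo_depth=4 redo_depth=0
After op 5 (type): buf='one' undo_depth=5 redo_depth=0
After op 6 (undo): buf='(empty)' undo_depth=4 redo_depth=1
After op 7 (type): buf='dog' undo_depth=5 redo_depth=0
After op 8 (type): buf='dogtwo' undo_depth=6 redo_depth=0

Answer: dogtwo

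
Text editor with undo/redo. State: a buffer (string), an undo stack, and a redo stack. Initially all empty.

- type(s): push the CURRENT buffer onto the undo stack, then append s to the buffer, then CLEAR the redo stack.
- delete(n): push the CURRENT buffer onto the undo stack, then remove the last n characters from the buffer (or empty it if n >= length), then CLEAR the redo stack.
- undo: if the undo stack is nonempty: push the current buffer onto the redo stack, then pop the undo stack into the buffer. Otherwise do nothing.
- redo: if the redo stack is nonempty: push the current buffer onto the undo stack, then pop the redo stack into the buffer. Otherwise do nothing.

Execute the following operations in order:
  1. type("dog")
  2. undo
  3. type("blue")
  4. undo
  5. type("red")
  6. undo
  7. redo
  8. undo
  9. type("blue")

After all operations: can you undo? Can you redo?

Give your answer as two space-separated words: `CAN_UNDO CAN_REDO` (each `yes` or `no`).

Answer: yes no

Derivation:
After op 1 (type): buf='dog' undo_depth=1 redo_depth=0
After op 2 (undo): buf='(empty)' undo_depth=0 redo_depth=1
After op 3 (type): buf='blue' undo_depth=1 redo_depth=0
After op 4 (undo): buf='(empty)' undo_depth=0 redo_depth=1
After op 5 (type): buf='red' undo_depth=1 redo_depth=0
After op 6 (undo): buf='(empty)' undo_depth=0 redo_depth=1
After op 7 (redo): buf='red' undo_depth=1 redo_depth=0
After op 8 (undo): buf='(empty)' undo_depth=0 redo_depth=1
After op 9 (type): buf='blue' undo_depth=1 redo_depth=0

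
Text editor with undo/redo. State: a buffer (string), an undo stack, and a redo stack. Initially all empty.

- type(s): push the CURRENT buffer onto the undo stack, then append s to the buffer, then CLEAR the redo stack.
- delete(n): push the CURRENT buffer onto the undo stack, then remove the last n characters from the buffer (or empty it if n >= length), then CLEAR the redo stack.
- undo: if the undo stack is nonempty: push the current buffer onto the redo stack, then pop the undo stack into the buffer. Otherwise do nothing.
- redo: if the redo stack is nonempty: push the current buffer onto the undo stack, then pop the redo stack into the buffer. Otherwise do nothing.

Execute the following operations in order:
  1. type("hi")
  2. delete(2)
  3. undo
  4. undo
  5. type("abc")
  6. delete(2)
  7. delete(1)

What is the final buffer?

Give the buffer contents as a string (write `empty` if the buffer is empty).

After op 1 (type): buf='hi' undo_depth=1 redo_depth=0
After op 2 (delete): buf='(empty)' undo_depth=2 redo_depth=0
After op 3 (undo): buf='hi' undo_depth=1 redo_depth=1
After op 4 (undo): buf='(empty)' undo_depth=0 redo_depth=2
After op 5 (type): buf='abc' undo_depth=1 redo_depth=0
After op 6 (delete): buf='a' undo_depth=2 redo_depth=0
After op 7 (delete): buf='(empty)' undo_depth=3 redo_depth=0

Answer: empty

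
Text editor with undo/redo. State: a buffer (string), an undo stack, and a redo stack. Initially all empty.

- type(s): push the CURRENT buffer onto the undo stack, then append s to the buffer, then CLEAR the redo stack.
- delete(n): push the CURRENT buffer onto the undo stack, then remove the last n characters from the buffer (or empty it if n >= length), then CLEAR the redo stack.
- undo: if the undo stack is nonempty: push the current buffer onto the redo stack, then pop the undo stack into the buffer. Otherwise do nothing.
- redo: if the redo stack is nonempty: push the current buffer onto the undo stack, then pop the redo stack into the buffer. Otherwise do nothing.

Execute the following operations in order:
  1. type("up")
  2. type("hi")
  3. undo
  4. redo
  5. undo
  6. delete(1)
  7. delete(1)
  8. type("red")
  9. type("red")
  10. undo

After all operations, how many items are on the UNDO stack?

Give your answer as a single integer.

Answer: 4

Derivation:
After op 1 (type): buf='up' undo_depth=1 redo_depth=0
After op 2 (type): buf='uphi' undo_depth=2 redo_depth=0
After op 3 (undo): buf='up' undo_depth=1 redo_depth=1
After op 4 (redo): buf='uphi' undo_depth=2 redo_depth=0
After op 5 (undo): buf='up' undo_depth=1 redo_depth=1
After op 6 (delete): buf='u' undo_depth=2 redo_depth=0
After op 7 (delete): buf='(empty)' undo_depth=3 redo_depth=0
After op 8 (type): buf='red' undo_depth=4 redo_depth=0
After op 9 (type): buf='redred' undo_depth=5 redo_depth=0
After op 10 (undo): buf='red' undo_depth=4 redo_depth=1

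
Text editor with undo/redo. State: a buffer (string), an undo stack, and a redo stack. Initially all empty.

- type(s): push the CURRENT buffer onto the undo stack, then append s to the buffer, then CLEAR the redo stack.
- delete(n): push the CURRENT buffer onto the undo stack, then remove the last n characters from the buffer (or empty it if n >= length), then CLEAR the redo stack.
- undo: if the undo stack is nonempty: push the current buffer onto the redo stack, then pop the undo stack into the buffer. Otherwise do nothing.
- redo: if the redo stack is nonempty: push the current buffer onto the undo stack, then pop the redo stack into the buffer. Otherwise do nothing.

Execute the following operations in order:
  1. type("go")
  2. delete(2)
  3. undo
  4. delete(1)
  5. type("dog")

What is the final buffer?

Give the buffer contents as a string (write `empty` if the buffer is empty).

After op 1 (type): buf='go' undo_depth=1 redo_depth=0
After op 2 (delete): buf='(empty)' undo_depth=2 redo_depth=0
After op 3 (undo): buf='go' undo_depth=1 redo_depth=1
After op 4 (delete): buf='g' undo_depth=2 redo_depth=0
After op 5 (type): buf='gdog' undo_depth=3 redo_depth=0

Answer: gdog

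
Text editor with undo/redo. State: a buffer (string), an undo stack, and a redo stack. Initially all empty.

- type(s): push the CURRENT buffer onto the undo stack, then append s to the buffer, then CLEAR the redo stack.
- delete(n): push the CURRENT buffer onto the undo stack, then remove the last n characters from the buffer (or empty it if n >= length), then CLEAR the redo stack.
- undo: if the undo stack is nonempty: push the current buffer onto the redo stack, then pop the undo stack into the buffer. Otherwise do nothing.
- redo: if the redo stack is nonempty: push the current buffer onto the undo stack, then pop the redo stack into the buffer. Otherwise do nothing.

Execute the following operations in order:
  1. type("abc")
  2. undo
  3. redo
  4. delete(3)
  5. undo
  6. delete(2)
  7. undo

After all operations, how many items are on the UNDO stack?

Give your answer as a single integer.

Answer: 1

Derivation:
After op 1 (type): buf='abc' undo_depth=1 redo_depth=0
After op 2 (undo): buf='(empty)' undo_depth=0 redo_depth=1
After op 3 (redo): buf='abc' undo_depth=1 redo_depth=0
After op 4 (delete): buf='(empty)' undo_depth=2 redo_depth=0
After op 5 (undo): buf='abc' undo_depth=1 redo_depth=1
After op 6 (delete): buf='a' undo_depth=2 redo_depth=0
After op 7 (undo): buf='abc' undo_depth=1 redo_depth=1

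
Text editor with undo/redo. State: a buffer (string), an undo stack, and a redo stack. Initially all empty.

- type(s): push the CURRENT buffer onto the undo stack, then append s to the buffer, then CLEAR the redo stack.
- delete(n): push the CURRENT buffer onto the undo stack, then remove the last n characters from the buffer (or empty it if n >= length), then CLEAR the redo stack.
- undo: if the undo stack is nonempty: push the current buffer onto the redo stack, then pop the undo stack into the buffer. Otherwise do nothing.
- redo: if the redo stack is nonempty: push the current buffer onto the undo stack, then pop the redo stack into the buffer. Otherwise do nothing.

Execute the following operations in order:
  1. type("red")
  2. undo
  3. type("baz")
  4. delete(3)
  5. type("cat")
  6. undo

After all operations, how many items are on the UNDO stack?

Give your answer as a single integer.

After op 1 (type): buf='red' undo_depth=1 redo_depth=0
After op 2 (undo): buf='(empty)' undo_depth=0 redo_depth=1
After op 3 (type): buf='baz' undo_depth=1 redo_depth=0
After op 4 (delete): buf='(empty)' undo_depth=2 redo_depth=0
After op 5 (type): buf='cat' undo_depth=3 redo_depth=0
After op 6 (undo): buf='(empty)' undo_depth=2 redo_depth=1

Answer: 2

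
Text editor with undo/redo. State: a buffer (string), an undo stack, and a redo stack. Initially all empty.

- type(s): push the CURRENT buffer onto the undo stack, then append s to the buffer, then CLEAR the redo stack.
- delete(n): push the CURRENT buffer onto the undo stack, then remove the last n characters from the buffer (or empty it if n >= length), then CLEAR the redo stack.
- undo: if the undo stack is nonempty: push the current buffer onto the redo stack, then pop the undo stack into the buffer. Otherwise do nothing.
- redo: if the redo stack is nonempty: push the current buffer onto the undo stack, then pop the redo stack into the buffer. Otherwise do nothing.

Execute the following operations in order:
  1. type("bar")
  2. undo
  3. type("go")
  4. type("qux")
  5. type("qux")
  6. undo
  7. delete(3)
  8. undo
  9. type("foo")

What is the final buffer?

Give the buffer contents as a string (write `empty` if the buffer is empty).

After op 1 (type): buf='bar' undo_depth=1 redo_depth=0
After op 2 (undo): buf='(empty)' undo_depth=0 redo_depth=1
After op 3 (type): buf='go' undo_depth=1 redo_depth=0
After op 4 (type): buf='goqux' undo_depth=2 redo_depth=0
After op 5 (type): buf='goquxqux' undo_depth=3 redo_depth=0
After op 6 (undo): buf='goqux' undo_depth=2 redo_depth=1
After op 7 (delete): buf='go' undo_depth=3 redo_depth=0
After op 8 (undo): buf='goqux' undo_depth=2 redo_depth=1
After op 9 (type): buf='goquxfoo' undo_depth=3 redo_depth=0

Answer: goquxfoo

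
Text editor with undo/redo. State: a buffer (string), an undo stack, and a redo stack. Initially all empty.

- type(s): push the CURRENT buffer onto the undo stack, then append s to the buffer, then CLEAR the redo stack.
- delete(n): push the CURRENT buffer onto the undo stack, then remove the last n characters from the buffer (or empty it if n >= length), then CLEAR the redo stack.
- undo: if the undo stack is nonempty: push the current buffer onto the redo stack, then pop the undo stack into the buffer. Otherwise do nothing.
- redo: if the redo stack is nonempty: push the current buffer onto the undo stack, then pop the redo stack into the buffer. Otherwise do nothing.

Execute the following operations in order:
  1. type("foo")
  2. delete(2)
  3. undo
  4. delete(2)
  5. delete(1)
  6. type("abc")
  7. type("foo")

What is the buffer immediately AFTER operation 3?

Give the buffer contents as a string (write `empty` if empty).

After op 1 (type): buf='foo' undo_depth=1 redo_depth=0
After op 2 (delete): buf='f' undo_depth=2 redo_depth=0
After op 3 (undo): buf='foo' undo_depth=1 redo_depth=1

Answer: foo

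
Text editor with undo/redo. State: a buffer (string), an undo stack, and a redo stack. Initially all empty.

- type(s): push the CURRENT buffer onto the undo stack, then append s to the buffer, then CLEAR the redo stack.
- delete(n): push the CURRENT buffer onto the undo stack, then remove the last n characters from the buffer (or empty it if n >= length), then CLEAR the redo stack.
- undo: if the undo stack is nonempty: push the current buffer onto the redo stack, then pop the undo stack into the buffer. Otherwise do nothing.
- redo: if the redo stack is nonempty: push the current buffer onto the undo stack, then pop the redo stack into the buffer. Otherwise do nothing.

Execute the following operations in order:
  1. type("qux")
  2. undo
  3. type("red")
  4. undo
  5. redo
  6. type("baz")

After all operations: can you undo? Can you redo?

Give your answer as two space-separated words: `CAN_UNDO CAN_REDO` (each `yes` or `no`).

After op 1 (type): buf='qux' undo_depth=1 redo_depth=0
After op 2 (undo): buf='(empty)' undo_depth=0 redo_depth=1
After op 3 (type): buf='red' undo_depth=1 redo_depth=0
After op 4 (undo): buf='(empty)' undo_depth=0 redo_depth=1
After op 5 (redo): buf='red' undo_depth=1 redo_depth=0
After op 6 (type): buf='redbaz' undo_depth=2 redo_depth=0

Answer: yes no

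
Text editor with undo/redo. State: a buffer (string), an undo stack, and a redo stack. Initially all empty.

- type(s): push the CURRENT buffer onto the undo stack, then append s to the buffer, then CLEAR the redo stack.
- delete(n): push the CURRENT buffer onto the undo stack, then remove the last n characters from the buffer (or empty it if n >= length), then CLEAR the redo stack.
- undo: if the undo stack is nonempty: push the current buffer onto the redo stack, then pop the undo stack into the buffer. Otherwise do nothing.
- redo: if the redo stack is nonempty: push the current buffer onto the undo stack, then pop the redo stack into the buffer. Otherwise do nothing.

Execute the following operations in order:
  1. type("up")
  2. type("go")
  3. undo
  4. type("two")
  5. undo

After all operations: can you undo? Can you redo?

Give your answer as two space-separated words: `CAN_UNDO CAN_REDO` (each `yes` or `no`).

After op 1 (type): buf='up' undo_depth=1 redo_depth=0
After op 2 (type): buf='upgo' undo_depth=2 redo_depth=0
After op 3 (undo): buf='up' undo_depth=1 redo_depth=1
After op 4 (type): buf='uptwo' undo_depth=2 redo_depth=0
After op 5 (undo): buf='up' undo_depth=1 redo_depth=1

Answer: yes yes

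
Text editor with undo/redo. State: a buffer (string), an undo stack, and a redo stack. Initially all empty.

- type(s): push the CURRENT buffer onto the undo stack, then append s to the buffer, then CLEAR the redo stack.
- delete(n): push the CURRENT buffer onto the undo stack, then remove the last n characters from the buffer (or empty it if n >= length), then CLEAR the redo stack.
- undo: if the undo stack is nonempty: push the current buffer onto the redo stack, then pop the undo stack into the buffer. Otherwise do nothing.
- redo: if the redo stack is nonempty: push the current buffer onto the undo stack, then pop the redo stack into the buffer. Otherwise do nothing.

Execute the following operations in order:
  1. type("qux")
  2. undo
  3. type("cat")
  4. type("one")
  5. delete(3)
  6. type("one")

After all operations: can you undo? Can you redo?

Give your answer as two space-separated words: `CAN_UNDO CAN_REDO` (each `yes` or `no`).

After op 1 (type): buf='qux' undo_depth=1 redo_depth=0
After op 2 (undo): buf='(empty)' undo_depth=0 redo_depth=1
After op 3 (type): buf='cat' undo_depth=1 redo_depth=0
After op 4 (type): buf='catone' undo_depth=2 redo_depth=0
After op 5 (delete): buf='cat' undo_depth=3 redo_depth=0
After op 6 (type): buf='catone' undo_depth=4 redo_depth=0

Answer: yes no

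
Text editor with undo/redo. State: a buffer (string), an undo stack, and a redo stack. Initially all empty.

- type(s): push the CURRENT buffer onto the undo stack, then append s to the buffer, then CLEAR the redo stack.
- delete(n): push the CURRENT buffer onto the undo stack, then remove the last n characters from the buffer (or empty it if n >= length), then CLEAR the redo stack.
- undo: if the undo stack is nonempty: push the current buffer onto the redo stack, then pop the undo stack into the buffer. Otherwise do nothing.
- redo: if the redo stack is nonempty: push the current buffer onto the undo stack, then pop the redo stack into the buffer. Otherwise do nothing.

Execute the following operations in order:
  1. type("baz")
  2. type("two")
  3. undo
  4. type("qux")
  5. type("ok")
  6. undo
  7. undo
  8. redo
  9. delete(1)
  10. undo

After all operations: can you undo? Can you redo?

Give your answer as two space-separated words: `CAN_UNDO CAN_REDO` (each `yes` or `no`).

Answer: yes yes

Derivation:
After op 1 (type): buf='baz' undo_depth=1 redo_depth=0
After op 2 (type): buf='baztwo' undo_depth=2 redo_depth=0
After op 3 (undo): buf='baz' undo_depth=1 redo_depth=1
After op 4 (type): buf='bazqux' undo_depth=2 redo_depth=0
After op 5 (type): buf='bazquxok' undo_depth=3 redo_depth=0
After op 6 (undo): buf='bazqux' undo_depth=2 redo_depth=1
After op 7 (undo): buf='baz' undo_depth=1 redo_depth=2
After op 8 (redo): buf='bazqux' undo_depth=2 redo_depth=1
After op 9 (delete): buf='bazqu' undo_depth=3 redo_depth=0
After op 10 (undo): buf='bazqux' undo_depth=2 redo_depth=1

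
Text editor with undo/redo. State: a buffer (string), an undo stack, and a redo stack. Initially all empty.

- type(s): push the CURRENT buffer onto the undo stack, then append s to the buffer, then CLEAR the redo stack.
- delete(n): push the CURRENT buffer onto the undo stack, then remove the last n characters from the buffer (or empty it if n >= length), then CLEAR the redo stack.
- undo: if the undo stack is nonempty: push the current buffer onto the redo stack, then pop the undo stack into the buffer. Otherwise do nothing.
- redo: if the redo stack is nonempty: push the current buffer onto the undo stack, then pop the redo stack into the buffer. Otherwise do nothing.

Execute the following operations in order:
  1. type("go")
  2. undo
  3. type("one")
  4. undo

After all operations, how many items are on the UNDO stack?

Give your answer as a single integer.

After op 1 (type): buf='go' undo_depth=1 redo_depth=0
After op 2 (undo): buf='(empty)' undo_depth=0 redo_depth=1
After op 3 (type): buf='one' undo_depth=1 redo_depth=0
After op 4 (undo): buf='(empty)' undo_depth=0 redo_depth=1

Answer: 0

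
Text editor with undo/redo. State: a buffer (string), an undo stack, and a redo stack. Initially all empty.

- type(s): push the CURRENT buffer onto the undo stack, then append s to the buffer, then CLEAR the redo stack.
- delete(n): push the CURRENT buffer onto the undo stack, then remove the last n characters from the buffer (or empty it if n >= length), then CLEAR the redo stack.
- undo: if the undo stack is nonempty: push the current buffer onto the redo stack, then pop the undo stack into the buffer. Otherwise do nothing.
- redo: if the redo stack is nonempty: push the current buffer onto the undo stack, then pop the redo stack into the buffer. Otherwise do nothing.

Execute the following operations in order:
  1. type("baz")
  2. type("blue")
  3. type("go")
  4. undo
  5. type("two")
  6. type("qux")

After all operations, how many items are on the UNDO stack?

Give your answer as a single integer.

Answer: 4

Derivation:
After op 1 (type): buf='baz' undo_depth=1 redo_depth=0
After op 2 (type): buf='bazblue' undo_depth=2 redo_depth=0
After op 3 (type): buf='bazbluego' undo_depth=3 redo_depth=0
After op 4 (undo): buf='bazblue' undo_depth=2 redo_depth=1
After op 5 (type): buf='bazbluetwo' undo_depth=3 redo_depth=0
After op 6 (type): buf='bazbluetwoqux' undo_depth=4 redo_depth=0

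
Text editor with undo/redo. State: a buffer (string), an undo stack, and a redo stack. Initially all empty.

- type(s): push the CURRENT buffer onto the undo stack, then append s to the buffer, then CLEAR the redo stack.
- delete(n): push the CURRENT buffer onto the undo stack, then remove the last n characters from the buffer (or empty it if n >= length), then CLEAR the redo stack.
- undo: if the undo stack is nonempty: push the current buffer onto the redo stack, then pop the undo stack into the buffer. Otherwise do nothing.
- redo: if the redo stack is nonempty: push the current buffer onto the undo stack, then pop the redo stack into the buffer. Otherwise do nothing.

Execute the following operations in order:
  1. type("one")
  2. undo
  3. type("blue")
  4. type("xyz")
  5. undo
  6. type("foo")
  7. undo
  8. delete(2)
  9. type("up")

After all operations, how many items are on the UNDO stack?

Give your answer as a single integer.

After op 1 (type): buf='one' undo_depth=1 redo_depth=0
After op 2 (undo): buf='(empty)' undo_depth=0 redo_depth=1
After op 3 (type): buf='blue' undo_depth=1 redo_depth=0
After op 4 (type): buf='bluexyz' undo_depth=2 redo_depth=0
After op 5 (undo): buf='blue' undo_depth=1 redo_depth=1
After op 6 (type): buf='bluefoo' undo_depth=2 redo_depth=0
After op 7 (undo): buf='blue' undo_depth=1 redo_depth=1
After op 8 (delete): buf='bl' undo_depth=2 redo_depth=0
After op 9 (type): buf='blup' undo_depth=3 redo_depth=0

Answer: 3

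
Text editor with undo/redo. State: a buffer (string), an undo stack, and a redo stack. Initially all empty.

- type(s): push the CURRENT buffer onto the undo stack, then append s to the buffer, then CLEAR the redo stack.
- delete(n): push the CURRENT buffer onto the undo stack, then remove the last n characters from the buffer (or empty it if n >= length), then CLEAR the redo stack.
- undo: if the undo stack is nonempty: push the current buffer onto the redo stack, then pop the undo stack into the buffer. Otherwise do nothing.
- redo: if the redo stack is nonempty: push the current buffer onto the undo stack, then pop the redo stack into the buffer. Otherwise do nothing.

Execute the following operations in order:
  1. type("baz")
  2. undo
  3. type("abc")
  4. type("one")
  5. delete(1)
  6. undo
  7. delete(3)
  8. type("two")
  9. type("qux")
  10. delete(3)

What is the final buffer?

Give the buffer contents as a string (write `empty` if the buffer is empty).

After op 1 (type): buf='baz' undo_depth=1 redo_depth=0
After op 2 (undo): buf='(empty)' undo_depth=0 redo_depth=1
After op 3 (type): buf='abc' undo_depth=1 redo_depth=0
After op 4 (type): buf='abcone' undo_depth=2 redo_depth=0
After op 5 (delete): buf='abcon' undo_depth=3 redo_depth=0
After op 6 (undo): buf='abcone' undo_depth=2 redo_depth=1
After op 7 (delete): buf='abc' undo_depth=3 redo_depth=0
After op 8 (type): buf='abctwo' undo_depth=4 redo_depth=0
After op 9 (type): buf='abctwoqux' undo_depth=5 redo_depth=0
After op 10 (delete): buf='abctwo' undo_depth=6 redo_depth=0

Answer: abctwo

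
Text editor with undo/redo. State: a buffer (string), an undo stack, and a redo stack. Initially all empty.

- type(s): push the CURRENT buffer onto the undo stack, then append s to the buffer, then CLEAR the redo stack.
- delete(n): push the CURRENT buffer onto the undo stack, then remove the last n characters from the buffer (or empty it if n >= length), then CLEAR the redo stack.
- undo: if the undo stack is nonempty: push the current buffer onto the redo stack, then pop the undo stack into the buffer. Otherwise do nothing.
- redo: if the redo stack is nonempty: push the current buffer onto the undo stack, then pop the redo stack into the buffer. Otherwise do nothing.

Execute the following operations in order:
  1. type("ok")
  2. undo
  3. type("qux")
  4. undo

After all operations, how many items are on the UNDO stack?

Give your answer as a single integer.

Answer: 0

Derivation:
After op 1 (type): buf='ok' undo_depth=1 redo_depth=0
After op 2 (undo): buf='(empty)' undo_depth=0 redo_depth=1
After op 3 (type): buf='qux' undo_depth=1 redo_depth=0
After op 4 (undo): buf='(empty)' undo_depth=0 redo_depth=1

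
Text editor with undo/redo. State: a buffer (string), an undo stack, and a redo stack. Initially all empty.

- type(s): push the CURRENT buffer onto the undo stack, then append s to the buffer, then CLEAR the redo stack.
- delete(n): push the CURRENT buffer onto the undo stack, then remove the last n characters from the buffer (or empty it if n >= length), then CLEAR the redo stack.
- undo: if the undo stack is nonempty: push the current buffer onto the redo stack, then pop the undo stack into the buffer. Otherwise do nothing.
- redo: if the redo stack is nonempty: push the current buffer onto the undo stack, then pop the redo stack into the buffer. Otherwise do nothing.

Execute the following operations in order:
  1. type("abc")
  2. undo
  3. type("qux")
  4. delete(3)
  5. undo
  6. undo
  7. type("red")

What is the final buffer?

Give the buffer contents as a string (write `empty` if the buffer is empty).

After op 1 (type): buf='abc' undo_depth=1 redo_depth=0
After op 2 (undo): buf='(empty)' undo_depth=0 redo_depth=1
After op 3 (type): buf='qux' undo_depth=1 redo_depth=0
After op 4 (delete): buf='(empty)' undo_depth=2 redo_depth=0
After op 5 (undo): buf='qux' undo_depth=1 redo_depth=1
After op 6 (undo): buf='(empty)' undo_depth=0 redo_depth=2
After op 7 (type): buf='red' undo_depth=1 redo_depth=0

Answer: red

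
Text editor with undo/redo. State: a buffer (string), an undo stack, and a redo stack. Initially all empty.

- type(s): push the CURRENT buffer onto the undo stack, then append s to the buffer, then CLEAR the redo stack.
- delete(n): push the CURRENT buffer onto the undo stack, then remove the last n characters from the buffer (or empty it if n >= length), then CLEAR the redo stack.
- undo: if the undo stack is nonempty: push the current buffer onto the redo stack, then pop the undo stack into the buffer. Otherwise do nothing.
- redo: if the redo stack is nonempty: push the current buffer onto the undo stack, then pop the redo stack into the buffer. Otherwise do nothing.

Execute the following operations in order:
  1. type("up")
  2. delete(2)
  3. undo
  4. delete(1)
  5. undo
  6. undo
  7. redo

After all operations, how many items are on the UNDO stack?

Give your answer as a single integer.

After op 1 (type): buf='up' undo_depth=1 redo_depth=0
After op 2 (delete): buf='(empty)' undo_depth=2 redo_depth=0
After op 3 (undo): buf='up' undo_depth=1 redo_depth=1
After op 4 (delete): buf='u' undo_depth=2 redo_depth=0
After op 5 (undo): buf='up' undo_depth=1 redo_depth=1
After op 6 (undo): buf='(empty)' undo_depth=0 redo_depth=2
After op 7 (redo): buf='up' undo_depth=1 redo_depth=1

Answer: 1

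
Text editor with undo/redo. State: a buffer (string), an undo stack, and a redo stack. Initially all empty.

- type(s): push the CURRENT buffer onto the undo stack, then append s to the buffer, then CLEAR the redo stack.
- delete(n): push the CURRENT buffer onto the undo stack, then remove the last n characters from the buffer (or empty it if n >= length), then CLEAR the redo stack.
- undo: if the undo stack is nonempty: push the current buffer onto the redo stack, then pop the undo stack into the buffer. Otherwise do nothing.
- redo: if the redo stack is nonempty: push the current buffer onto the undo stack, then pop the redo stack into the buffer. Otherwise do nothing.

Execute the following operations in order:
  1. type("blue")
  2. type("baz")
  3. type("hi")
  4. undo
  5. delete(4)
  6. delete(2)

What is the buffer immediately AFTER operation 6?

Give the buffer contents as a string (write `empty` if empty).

Answer: b

Derivation:
After op 1 (type): buf='blue' undo_depth=1 redo_depth=0
After op 2 (type): buf='bluebaz' undo_depth=2 redo_depth=0
After op 3 (type): buf='bluebazhi' undo_depth=3 redo_depth=0
After op 4 (undo): buf='bluebaz' undo_depth=2 redo_depth=1
After op 5 (delete): buf='blu' undo_depth=3 redo_depth=0
After op 6 (delete): buf='b' undo_depth=4 redo_depth=0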